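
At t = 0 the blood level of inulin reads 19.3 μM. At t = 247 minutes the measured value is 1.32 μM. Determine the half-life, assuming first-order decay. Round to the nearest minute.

A/A₀ = 1.32/19.3 ≈ 0.068394.
n = log₂(14.621) ≈ 3.87 half-lives elapsed in 247 minutes.
t½ = 247/3.87 ≈ 63.824 minutes.

64 minutes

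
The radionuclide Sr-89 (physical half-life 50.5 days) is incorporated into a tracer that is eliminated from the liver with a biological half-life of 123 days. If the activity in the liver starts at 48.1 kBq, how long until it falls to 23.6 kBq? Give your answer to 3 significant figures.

1/t_eff = 1/t_phys + 1/t_biol = 1/50.5 + 1/123 = 0.027932 per day.
t_eff = 50.5 × 123 / (50.5 + 123) ≈ 35.801 days.
n = log₂(48.1/23.6) ≈ 1.0273; t = 1.0273 × 35.801 ≈ 36.777 days.

36.8 days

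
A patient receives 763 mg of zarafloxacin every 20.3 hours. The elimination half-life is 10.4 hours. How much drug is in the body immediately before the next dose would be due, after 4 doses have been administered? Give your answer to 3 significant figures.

265 mg

The 4 doses were given 81.2, 60.9, 40.6, 20.3 hours ago.
Total = 763·(1/2)^(81.2/10.4) + 763·(1/2)^(60.9/10.4) + 763·(1/2)^(40.6/10.4) + 763·(1/2)^(20.3/10.4)
      = 3.4055 + 13.175 + 50.974 + 197.21 ≈ 264.77 mg.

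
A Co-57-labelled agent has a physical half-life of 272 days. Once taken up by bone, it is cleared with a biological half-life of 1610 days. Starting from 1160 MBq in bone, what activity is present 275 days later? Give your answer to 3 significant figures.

511 MBq

1/t_eff = 1/t_phys + 1/t_biol = 1/272 + 1/1610 = 0.0042976 per day.
t_eff = 272 × 1610 / (272 + 1610) ≈ 232.69 days.
Remaining = 1160 × (1/2)^(275/232.69) = 1160 × (1/2)^1.1818 ≈ 511.32 MBq.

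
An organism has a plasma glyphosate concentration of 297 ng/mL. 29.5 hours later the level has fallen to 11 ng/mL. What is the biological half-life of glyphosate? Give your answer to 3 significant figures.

A/A₀ = 11/297 ≈ 0.037037.
n = log₂(27) ≈ 4.7549 half-lives elapsed in 29.5 hours.
t½ = 29.5/4.7549 ≈ 6.2041 hours.

6.20 hours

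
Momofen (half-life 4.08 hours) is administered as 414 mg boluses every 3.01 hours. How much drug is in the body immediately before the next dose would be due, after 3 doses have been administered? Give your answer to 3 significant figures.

486 mg

The 3 doses were given 9.03, 6.02, 3.01 hours ago.
Total = 414·(1/2)^(9.03/4.08) + 414·(1/2)^(6.02/4.08) + 414·(1/2)^(3.01/4.08)
      = 89.279 + 148.88 + 248.27 ≈ 486.42 mg.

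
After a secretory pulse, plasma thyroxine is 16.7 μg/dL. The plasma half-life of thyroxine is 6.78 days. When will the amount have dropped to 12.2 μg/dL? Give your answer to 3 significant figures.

Fraction remaining = 12.2/16.7 ≈ 0.73054.
n = log₂(16.7/12.2) = ln(1.3689)/ln 2 ≈ 0.45297 half-lives.
t = n × t½ = 0.45297 × 6.78 ≈ 3.0711 days.

3.07 days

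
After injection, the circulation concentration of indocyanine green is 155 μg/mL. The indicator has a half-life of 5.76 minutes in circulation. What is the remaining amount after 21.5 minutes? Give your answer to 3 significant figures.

Number of half-lives: n = 21.5/5.76 ≈ 3.7326.
Remaining = 155 × (1/2)^3.7326 = 155 × 0.075225 ≈ 11.66 μg/mL.

11.7 μg/mL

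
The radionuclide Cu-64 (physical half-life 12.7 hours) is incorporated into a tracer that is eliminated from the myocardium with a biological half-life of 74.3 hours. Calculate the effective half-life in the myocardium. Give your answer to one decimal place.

1/t_eff = 1/t_phys + 1/t_biol = 1/12.7 + 1/74.3 = 0.092199 per hour.
t_eff = 12.7 × 74.3 / (12.7 + 74.3) ≈ 10.846 hours.

10.8 hours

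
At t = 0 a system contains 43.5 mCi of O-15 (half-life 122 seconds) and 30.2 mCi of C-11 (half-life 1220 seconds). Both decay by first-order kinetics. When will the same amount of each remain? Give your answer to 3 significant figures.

Set 43.5·(1/2)^(t/122) = 30.2·(1/2)^(t/1220).
Taking log₂: log₂(43.5/30.2) = t·(1/122 − 1/1220).
log₂(1.4404) = 0.52647; 1/122 − 1/1220 = 0.007377.
t = 0.52647 / 0.007377 ≈ 71.366 seconds.

71.4 seconds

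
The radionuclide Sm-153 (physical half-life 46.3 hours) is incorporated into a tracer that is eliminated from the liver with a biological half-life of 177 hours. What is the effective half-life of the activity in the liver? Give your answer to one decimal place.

36.7 hours

1/t_eff = 1/t_phys + 1/t_biol = 1/46.3 + 1/177 = 0.027248 per hour.
t_eff = 46.3 × 177 / (46.3 + 177) ≈ 36.7 hours.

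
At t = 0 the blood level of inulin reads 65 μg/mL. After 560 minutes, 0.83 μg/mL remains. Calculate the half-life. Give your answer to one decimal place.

A/A₀ = 0.83/65 ≈ 0.012769.
n = log₂(78.313) ≈ 6.2912 half-lives elapsed in 560 minutes.
t½ = 560/6.2912 ≈ 89.013 minutes.

89.0 minutes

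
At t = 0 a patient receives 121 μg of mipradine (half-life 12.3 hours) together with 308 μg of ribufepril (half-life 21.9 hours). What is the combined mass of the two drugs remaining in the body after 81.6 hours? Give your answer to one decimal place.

24.5 μg

mipradine: 121 × (1/2)^(81.6/12.3) = 121 × (1/2)^6.6341 ≈ 1.2182 μg.
ribufepril: 308 × (1/2)^(81.6/21.9) = 308 × (1/2)^3.726 ≈ 23.276 μg.
Total = 1.2182 + 23.276 ≈ 24.494 μg.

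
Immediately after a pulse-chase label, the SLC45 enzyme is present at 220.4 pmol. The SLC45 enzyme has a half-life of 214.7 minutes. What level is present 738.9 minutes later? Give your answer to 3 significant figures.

Number of half-lives: n = 738.9/214.7 ≈ 3.4415.
Remaining = 220.4 × (1/2)^3.4415 = 220.4 × 0.092043 ≈ 20.286 pmol.

20.3 pmol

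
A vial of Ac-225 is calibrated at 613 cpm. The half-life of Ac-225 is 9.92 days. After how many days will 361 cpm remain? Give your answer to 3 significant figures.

7.58 days

Fraction remaining = 361/613 ≈ 0.58891.
n = log₂(613/361) = ln(1.6981)/ln 2 ≈ 0.76389 half-lives.
t = n × t½ = 0.76389 × 9.92 ≈ 7.5778 days.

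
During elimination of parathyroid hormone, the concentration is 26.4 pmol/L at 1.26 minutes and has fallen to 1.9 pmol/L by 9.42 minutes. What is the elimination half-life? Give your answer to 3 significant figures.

2.15 minutes

Over Δt = 9.42 − 1.26 = 8.16 minutes, the level fell by a factor of 26.4/1.9 ≈ 13.895.
n = log₂(13.895) ≈ 3.7965 half-lives, so t½ = 8.16/3.7965 ≈ 2.1494 minutes.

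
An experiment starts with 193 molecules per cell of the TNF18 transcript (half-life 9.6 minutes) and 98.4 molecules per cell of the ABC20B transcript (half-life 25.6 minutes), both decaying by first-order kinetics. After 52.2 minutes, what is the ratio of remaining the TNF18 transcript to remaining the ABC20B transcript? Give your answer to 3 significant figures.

TNF18 transcript: 193 × (1/2)^(52.2/9.6) = 193 × (1/2)^5.4375 ≈ 4.4536 molecules per cell.
ABC20B transcript: 98.4 × (1/2)^(52.2/25.6) = 98.4 × (1/2)^2.0391 ≈ 23.943 molecules per cell.
Ratio ≈ 4.4536 / 23.943 ≈ 0.18601.

0.186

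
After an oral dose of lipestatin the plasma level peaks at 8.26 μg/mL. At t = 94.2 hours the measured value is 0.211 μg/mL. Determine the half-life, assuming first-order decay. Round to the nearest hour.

18 hours

A/A₀ = 0.211/8.26 ≈ 0.025545.
n = log₂(39.147) ≈ 5.2908 half-lives elapsed in 94.2 hours.
t½ = 94.2/5.2908 ≈ 17.804 hours.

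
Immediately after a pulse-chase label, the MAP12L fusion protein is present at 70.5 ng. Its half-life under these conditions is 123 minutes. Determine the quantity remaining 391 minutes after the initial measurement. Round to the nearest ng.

8 ng

Number of half-lives: n = 391/123 ≈ 3.1789.
Remaining = 70.5 × (1/2)^3.1789 = 70.5 × 0.11042 ≈ 7.785 ng.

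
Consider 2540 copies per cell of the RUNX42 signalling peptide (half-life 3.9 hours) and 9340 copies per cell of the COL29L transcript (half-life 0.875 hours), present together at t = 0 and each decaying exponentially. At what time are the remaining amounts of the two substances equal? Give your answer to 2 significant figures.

Set 2540·(1/2)^(t/3.9) = 9340·(1/2)^(t/0.875).
Taking log₂: log₂(2540/9340) = t·(1/3.9 − 1/0.875).
log₂(0.27195) = -1.8786; 1/3.9 − 1/0.875 = -0.88645.
t = -1.8786 / -0.88645 ≈ 2.1192 hours.

2.1 hours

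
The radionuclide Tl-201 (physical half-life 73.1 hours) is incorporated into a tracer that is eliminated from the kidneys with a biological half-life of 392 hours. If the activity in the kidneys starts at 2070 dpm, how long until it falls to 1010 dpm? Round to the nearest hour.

64 hours

1/t_eff = 1/t_phys + 1/t_biol = 1/73.1 + 1/392 = 0.016231 per hour.
t_eff = 73.1 × 392 / (73.1 + 392) ≈ 61.611 hours.
n = log₂(2070/1010) ≈ 1.0353; t = 1.0353 × 61.611 ≈ 63.784 hours.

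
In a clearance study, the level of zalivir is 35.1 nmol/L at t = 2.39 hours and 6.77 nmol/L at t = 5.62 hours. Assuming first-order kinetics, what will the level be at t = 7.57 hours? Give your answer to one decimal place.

Over Δt = 5.62 − 2.39 = 3.23 hours, the level fell by a factor of 35.1/6.77 ≈ 5.1846.
n = log₂(5.1846) ≈ 2.3742 half-lives, so t½ = 3.23/2.3742 ≈ 1.3604 hours.
From t = 5.62 to t = 7.57: 6.77 × (1/2)^((7.57−5.62)/1.3604) ≈ 2.5067 nmol/L.

2.5 nmol/L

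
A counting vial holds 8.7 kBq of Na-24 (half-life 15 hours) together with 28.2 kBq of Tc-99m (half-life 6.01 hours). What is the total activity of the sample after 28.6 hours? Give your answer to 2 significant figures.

3.4 kBq

Na-24: 8.7 × (1/2)^(28.6/15) = 8.7 × (1/2)^1.9067 ≈ 2.3204 kBq.
Tc-99m: 28.2 × (1/2)^(28.6/6.01) = 28.2 × (1/2)^4.7587 ≈ 1.0417 kBq.
Total = 2.3204 + 1.0417 ≈ 3.362 kBq.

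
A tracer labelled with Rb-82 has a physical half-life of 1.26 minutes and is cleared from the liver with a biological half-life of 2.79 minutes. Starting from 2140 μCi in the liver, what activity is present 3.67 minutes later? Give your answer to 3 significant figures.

1/t_eff = 1/t_phys + 1/t_biol = 1/1.26 + 1/2.79 = 1.1521 per minute.
t_eff = 1.26 × 2.79 / (1.26 + 2.79) ≈ 0.868 minutes.
Remaining = 2140 × (1/2)^(3.67/0.868) = 2140 × (1/2)^4.2281 ≈ 114.19 μCi.

114 μCi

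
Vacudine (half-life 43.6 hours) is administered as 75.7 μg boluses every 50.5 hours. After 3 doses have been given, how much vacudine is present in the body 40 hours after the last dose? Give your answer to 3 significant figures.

The 3 doses were given 141, 90.5, 40 hours ago.
Total = 75.7·(1/2)^(141/43.6) + 75.7·(1/2)^(90.5/43.6) + 75.7·(1/2)^(40/43.6)
      = 8.046 + 17.958 + 40.079 ≈ 66.083 μg.

66.1 μg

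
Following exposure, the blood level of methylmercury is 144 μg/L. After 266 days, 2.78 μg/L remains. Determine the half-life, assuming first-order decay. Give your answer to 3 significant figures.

A/A₀ = 2.78/144 ≈ 0.019306.
n = log₂(51.799) ≈ 5.6948 half-lives elapsed in 266 days.
t½ = 266/5.6948 ≈ 46.709 days.

46.7 days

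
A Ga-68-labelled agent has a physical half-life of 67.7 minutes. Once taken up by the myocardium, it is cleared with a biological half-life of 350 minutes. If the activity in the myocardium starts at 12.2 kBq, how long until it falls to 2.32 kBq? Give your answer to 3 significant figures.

1/t_eff = 1/t_phys + 1/t_biol = 1/67.7 + 1/350 = 0.017628 per minute.
t_eff = 67.7 × 350 / (67.7 + 350) ≈ 56.727 minutes.
n = log₂(12.2/2.32) ≈ 2.3947; t = 2.3947 × 56.727 ≈ 135.84 minutes.

136 minutes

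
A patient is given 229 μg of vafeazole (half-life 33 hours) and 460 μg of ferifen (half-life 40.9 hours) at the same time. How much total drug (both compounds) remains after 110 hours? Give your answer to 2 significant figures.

vafeazole: 229 × (1/2)^(110/33) = 229 × (1/2)^3.3333 ≈ 22.72 μg.
ferifen: 460 × (1/2)^(110/40.9) = 460 × (1/2)^2.6895 ≈ 71.309 μg.
Total = 22.72 + 71.309 ≈ 94.028 μg.

94 μg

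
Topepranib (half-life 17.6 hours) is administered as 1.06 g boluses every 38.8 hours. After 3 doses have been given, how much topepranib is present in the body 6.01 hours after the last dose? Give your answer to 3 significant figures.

The 3 doses were given 83.61, 44.81, 6.01 hours ago.
Total = 1.06·(1/2)^(83.61/17.6) + 1.06·(1/2)^(44.81/17.6) + 1.06·(1/2)^(6.01/17.6)
      = 0.039377 + 0.1815 + 0.83659 ≈ 1.0575 g.

1.06 g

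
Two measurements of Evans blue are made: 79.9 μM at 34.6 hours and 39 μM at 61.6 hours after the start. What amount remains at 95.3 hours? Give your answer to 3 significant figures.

15.9 μM

Over Δt = 61.6 − 34.6 = 27 hours, the level fell by a factor of 79.9/39 ≈ 2.0487.
n = log₂(2.0487) ≈ 1.0347 half-lives, so t½ = 27/1.0347 ≈ 26.094 hours.
From t = 61.6 to t = 95.3: 39 × (1/2)^((95.3−61.6)/26.094) ≈ 15.933 μM.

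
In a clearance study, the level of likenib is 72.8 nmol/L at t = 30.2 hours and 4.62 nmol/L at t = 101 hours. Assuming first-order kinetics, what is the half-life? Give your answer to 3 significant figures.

Over Δt = 101 − 30.2 = 70.8 hours, the level fell by a factor of 72.8/4.62 ≈ 15.758.
n = log₂(15.758) ≈ 3.978 half-lives, so t½ = 70.8/3.978 ≈ 17.798 hours.

17.8 hours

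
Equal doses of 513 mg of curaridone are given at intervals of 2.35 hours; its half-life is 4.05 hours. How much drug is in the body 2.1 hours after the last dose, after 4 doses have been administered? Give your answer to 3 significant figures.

The 4 doses were given 9.15, 6.8, 4.45, 2.1 hours ago.
Total = 513·(1/2)^(9.15/4.05) + 513·(1/2)^(6.8/4.05) + 513·(1/2)^(4.45/4.05) + 513·(1/2)^(2.1/4.05)
      = 107.16 + 160.21 + 239.53 + 358.12 ≈ 865.01 mg.

865 mg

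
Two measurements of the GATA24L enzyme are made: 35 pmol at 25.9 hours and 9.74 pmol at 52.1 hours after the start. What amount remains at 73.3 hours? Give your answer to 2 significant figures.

Over Δt = 52.1 − 25.9 = 26.2 hours, the level fell by a factor of 35/9.74 ≈ 3.5934.
n = log₂(3.5934) ≈ 1.8454 half-lives, so t½ = 26.2/1.8454 ≈ 14.198 hours.
From t = 52.1 to t = 73.3: 9.74 × (1/2)^((73.3−52.1)/14.198) ≈ 3.4599 pmol.

3.5 pmol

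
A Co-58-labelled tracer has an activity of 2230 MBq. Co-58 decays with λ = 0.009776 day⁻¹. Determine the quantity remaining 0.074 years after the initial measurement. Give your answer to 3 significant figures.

1710 MBq

t½ = ln 2 / λ = 0.69315 / 0.009776 ≈ 70.903 days.
Convert the elapsed time: 0.074 years = 27.01 days.
Number of half-lives: n = 27.01/70.903 ≈ 0.38094.
Remaining = 2230 × (1/2)^0.38094 = 2230 × 0.76794 ≈ 1712.5 MBq.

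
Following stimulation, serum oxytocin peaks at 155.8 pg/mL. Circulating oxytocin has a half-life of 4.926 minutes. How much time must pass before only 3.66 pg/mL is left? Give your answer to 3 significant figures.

26.7 minutes

Fraction remaining = 3.66/155.8 ≈ 0.023492.
n = log₂(155.8/3.66) = ln(42.568)/ln 2 ≈ 5.4117 half-lives.
t = n × t½ = 5.4117 × 4.926 ≈ 26.658 minutes.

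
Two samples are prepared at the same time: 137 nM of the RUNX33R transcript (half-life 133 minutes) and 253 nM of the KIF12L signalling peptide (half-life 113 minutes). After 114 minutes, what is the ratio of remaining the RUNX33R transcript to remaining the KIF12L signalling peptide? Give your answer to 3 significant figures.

0.602

RUNX33R transcript: 137 × (1/2)^(114/133) = 137 × (1/2)^0.85714 ≈ 75.63 nM.
KIF12L signalling peptide: 253 × (1/2)^(114/113) = 253 × (1/2)^1.0088 ≈ 125.73 nM.
Ratio ≈ 75.63 / 125.73 ≈ 0.60155.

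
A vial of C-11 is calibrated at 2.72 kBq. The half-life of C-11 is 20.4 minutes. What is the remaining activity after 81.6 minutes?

Elapsed time is 4 half-lives (81.6/20.4).
Each half-life halves the amount: 2.72 × (1/2)^4 = 2.72/16 = 0.17 kBq.

0.17 kBq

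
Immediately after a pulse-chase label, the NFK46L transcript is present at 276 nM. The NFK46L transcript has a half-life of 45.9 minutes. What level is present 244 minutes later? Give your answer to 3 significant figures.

Number of half-lives: n = 244/45.9 ≈ 5.3159.
Remaining = 276 × (1/2)^5.3159 = 276 × 0.025105 ≈ 6.9289 nM.

6.93 nM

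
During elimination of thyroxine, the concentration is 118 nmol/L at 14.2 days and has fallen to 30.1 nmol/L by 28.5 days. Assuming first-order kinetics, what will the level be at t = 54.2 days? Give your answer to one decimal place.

Over Δt = 28.5 − 14.2 = 14.3 days, the level fell by a factor of 118/30.1 ≈ 3.9203.
n = log₂(3.9203) ≈ 1.971 half-lives, so t½ = 14.3/1.971 ≈ 7.2554 days.
From t = 28.5 to t = 54.2: 30.1 × (1/2)^((54.2−28.5)/7.2554) ≈ 2.5838 nmol/L.

2.6 nmol/L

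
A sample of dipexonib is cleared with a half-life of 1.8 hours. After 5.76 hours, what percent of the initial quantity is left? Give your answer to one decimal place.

n = 5.76/1.8 ≈ 3.2 half-lives.
Fraction remaining = (1/2)^3.2 ≈ 0.10882, i.e. 10.882%.

10.9%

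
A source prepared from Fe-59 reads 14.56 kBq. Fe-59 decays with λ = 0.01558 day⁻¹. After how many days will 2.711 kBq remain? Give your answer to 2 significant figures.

t½ = ln 2 / λ = 0.69315 / 0.01558 ≈ 44.49 days.
Fraction remaining = 2.711/14.56 ≈ 0.1862.
n = log₂(14.56/2.711) = ln(5.3707)/ln 2 ≈ 2.4251 half-lives.
t = n × t½ = 2.4251 × 44.49 ≈ 107.89 days.

110 days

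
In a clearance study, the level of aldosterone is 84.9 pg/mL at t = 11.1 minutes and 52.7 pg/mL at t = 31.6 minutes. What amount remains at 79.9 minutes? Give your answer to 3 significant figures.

17.1 pg/mL

Over Δt = 31.6 − 11.1 = 20.5 minutes, the level fell by a factor of 84.9/52.7 ≈ 1.611.
n = log₂(1.611) ≈ 0.68796 half-lives, so t½ = 20.5/0.68796 ≈ 29.798 minutes.
From t = 31.6 to t = 79.9: 52.7 × (1/2)^((79.9−31.6)/29.798) ≈ 17.134 pg/mL.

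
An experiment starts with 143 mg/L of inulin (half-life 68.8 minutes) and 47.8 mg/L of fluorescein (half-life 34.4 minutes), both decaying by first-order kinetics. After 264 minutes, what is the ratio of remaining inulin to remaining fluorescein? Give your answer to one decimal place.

42.8

inulin: 143 × (1/2)^(264/68.8) = 143 × (1/2)^3.8372 ≈ 10.005 mg/L.
fluorescein: 47.8 × (1/2)^(264/34.4) = 47.8 × (1/2)^7.6744 ≈ 0.23399 mg/L.
Ratio ≈ 10.005 / 0.23399 ≈ 42.759.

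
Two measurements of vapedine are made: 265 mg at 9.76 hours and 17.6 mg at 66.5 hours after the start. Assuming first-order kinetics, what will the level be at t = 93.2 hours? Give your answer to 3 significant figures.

Over Δt = 66.5 − 9.76 = 56.74 hours, the level fell by a factor of 265/17.6 ≈ 15.057.
n = log₂(15.057) ≈ 3.9123 half-lives, so t½ = 56.74/3.9123 ≈ 14.503 hours.
From t = 66.5 to t = 93.2: 17.6 × (1/2)^((93.2−66.5)/14.503) ≈ 4.9126 mg.

4.91 mg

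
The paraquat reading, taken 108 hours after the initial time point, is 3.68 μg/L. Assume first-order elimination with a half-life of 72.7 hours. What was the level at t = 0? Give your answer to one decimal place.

Number of half-lives elapsed: n = 108/72.7 ≈ 1.4856.
A₀ = A × 2^n = 3.68 × 2^1.4856 = 3.68 × 2.8003 ≈ 10.305 μg/L.

10.3 μg/L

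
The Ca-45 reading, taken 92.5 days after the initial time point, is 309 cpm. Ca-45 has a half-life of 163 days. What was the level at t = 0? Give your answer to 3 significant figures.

458 cpm

Number of half-lives elapsed: n = 92.5/163 ≈ 0.56748.
A₀ = A × 2^n = 309 × 2^0.56748 = 309 × 1.4819 ≈ 457.92 cpm.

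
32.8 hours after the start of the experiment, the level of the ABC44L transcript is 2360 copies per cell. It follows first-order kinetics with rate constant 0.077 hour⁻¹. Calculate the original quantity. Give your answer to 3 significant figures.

t½ = ln 2 / k = 0.69315 / 0.077 ≈ 9.0019 hours.
Number of half-lives elapsed: n = 32.8/9.0019 ≈ 3.6437.
A₀ = A × 2^n = 2360 × 2^3.6437 = 2360 × 12.498 ≈ 29496 copies per cell.

29500 copies per cell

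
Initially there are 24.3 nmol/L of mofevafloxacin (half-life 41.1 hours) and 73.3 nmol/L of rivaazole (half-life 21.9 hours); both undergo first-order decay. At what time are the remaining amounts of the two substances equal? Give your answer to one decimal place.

74.7 hours

Set 24.3·(1/2)^(t/41.1) = 73.3·(1/2)^(t/21.9).
Taking log₂: log₂(24.3/73.3) = t·(1/41.1 − 1/21.9).
log₂(0.33151) = -1.5929; 1/41.1 − 1/21.9 = -0.021331.
t = -1.5929 / -0.021331 ≈ 74.673 hours.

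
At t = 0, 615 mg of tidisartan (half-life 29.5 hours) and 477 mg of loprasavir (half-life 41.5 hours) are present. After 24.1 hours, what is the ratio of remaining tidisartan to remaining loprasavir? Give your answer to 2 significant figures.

1.1

tidisartan: 615 × (1/2)^(24.1/29.5) = 615 × (1/2)^0.81695 ≈ 349.1 mg.
loprasavir: 477 × (1/2)^(24.1/41.5) = 477 × (1/2)^0.58072 ≈ 318.94 mg.
Ratio ≈ 349.1 / 318.94 ≈ 1.0946.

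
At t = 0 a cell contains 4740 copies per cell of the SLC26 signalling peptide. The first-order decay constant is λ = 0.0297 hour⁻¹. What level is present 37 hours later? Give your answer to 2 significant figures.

t½ = ln 2 / λ = 0.69315 / 0.0297 ≈ 23.338 hours.
Number of half-lives: n = 37/23.338 ≈ 1.5854.
Remaining = 4740 × (1/2)^1.5854 = 4740 × 0.33324 ≈ 1579.5 copies per cell.

1600 copies per cell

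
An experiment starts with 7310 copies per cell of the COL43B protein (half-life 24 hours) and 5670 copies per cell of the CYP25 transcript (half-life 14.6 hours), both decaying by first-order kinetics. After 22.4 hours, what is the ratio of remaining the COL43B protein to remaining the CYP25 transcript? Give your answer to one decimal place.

COL43B protein: 7310 × (1/2)^(22.4/24) = 7310 × (1/2)^0.93333 ≈ 3827.9 copies per cell.
CYP25 transcript: 5670 × (1/2)^(22.4/14.6) = 5670 × (1/2)^1.5342 ≈ 1957.6 copies per cell.
Ratio ≈ 3827.9 / 1957.6 ≈ 1.9554.

2.0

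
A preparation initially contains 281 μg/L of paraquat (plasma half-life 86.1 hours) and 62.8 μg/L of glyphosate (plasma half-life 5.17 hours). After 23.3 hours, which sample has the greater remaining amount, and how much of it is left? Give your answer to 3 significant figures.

paraquat: 281 × (1/2)^0.27062 ≈ 232.94 μg/L.
glyphosate: 62.8 × (1/2)^4.5068 ≈ 2.7624 μg/L.
Paraquat has more remaining, at ≈ 232.94 μg/L.

paraquat, 233 μg/L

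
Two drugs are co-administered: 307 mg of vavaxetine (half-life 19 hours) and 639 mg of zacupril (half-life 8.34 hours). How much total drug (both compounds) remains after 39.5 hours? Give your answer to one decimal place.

vavaxetine: 307 × (1/2)^(39.5/19) = 307 × (1/2)^2.0789 ≈ 72.663 mg.
zacupril: 639 × (1/2)^(39.5/8.34) = 639 × (1/2)^4.7362 ≈ 23.975 mg.
Total = 72.663 + 23.975 ≈ 96.638 mg.

96.6 mg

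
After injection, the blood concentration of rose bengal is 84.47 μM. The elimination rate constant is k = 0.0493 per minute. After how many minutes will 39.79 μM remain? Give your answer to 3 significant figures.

15.3 minutes

t½ = ln 2 / k = 0.69315 / 0.0493 ≈ 14.06 minutes.
Fraction remaining = 39.79/84.47 ≈ 0.47105.
n = log₂(84.47/39.79) = ln(2.1229)/ln 2 ≈ 1.086 half-lives.
t = n × t½ = 1.086 × 14.06 ≈ 15.269 minutes.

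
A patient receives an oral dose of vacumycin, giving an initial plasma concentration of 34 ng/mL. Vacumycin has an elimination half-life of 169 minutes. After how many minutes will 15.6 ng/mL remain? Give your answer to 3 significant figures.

Fraction remaining = 15.6/34 ≈ 0.45882.
n = log₂(34/15.6) = ln(2.1795)/ln 2 ≈ 1.124 half-lives.
t = n × t½ = 1.124 × 169 ≈ 189.95 minutes.

190 minutes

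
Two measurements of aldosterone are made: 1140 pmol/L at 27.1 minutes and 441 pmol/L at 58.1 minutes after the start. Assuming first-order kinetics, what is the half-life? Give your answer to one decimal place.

Over Δt = 58.1 − 27.1 = 31 minutes, the level fell by a factor of 1140/441 ≈ 2.585.
n = log₂(2.585) ≈ 1.3702 half-lives, so t½ = 31/1.3702 ≈ 22.625 minutes.

22.6 minutes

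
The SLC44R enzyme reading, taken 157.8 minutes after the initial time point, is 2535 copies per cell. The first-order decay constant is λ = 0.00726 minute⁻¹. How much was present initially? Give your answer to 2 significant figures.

t½ = ln 2 / λ = 0.69315 / 0.00726 ≈ 95.475 minutes.
Number of half-lives elapsed: n = 157.8/95.475 ≈ 1.6528.
A₀ = A × 2^n = 2535 × 2^1.6528 = 2535 × 3.1444 ≈ 7971.1 copies per cell.

8000 copies per cell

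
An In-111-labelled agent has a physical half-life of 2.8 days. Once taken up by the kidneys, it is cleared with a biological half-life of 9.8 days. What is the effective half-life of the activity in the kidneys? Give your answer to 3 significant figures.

2.18 days

1/t_eff = 1/t_phys + 1/t_biol = 1/2.8 + 1/9.8 = 0.45918 per day.
t_eff = 2.8 × 9.8 / (2.8 + 9.8) ≈ 2.1778 days.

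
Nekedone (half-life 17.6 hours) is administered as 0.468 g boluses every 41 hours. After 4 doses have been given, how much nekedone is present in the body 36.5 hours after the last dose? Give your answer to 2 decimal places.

0.14 g

The 4 doses were given 159.5, 118.5, 77.5, 36.5 hours ago.
Total = 0.468·(1/2)^(159.5/17.6) + 0.468·(1/2)^(118.5/17.6) + 0.468·(1/2)^(77.5/17.6) + 0.468·(1/2)^(36.5/17.6)
      = 0.00087531 + 0.0043997 + 0.022115 + 0.11116 ≈ 0.13855 g.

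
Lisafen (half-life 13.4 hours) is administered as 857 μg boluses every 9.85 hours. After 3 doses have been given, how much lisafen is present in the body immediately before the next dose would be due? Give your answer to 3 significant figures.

The 3 doses were given 29.55, 19.7, 9.85 hours ago.
Total = 857·(1/2)^(29.55/13.4) + 857·(1/2)^(19.7/13.4) + 857·(1/2)^(9.85/13.4)
      = 185.84 + 309.33 + 514.87 ≈ 1010 μg.

1010 μg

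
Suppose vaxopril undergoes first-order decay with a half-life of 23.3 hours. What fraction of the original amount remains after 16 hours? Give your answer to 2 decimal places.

n = 16/23.3 ≈ 0.6867 half-lives.
Fraction remaining = (1/2)^0.6867 ≈ 0.62128.

0.62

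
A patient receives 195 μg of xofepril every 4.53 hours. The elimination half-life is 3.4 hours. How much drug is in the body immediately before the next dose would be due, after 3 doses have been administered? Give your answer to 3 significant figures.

The 3 doses were given 13.59, 9.06, 4.53 hours ago.
Total = 195·(1/2)^(13.59/3.4) + 195·(1/2)^(9.06/3.4) + 195·(1/2)^(4.53/3.4)
      = 12.212 + 30.752 + 77.438 ≈ 120.4 μg.

120 μg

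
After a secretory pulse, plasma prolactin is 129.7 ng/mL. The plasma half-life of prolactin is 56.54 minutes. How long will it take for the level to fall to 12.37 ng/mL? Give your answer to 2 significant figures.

190 minutes

Fraction remaining = 12.37/129.7 ≈ 0.095374.
n = log₂(129.7/12.37) = ln(10.485)/ln 2 ≈ 3.3903 half-lives.
t = n × t½ = 3.3903 × 56.54 ≈ 191.69 minutes.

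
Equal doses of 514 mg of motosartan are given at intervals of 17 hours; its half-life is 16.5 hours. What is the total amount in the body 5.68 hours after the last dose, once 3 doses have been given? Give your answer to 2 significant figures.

The 3 doses were given 39.68, 22.68, 5.68 hours ago.
Total = 514·(1/2)^(39.68/16.5) + 514·(1/2)^(22.68/16.5) + 514·(1/2)^(5.68/16.5)
      = 97.058 + 198.24 + 404.89 ≈ 700.18 mg.

700 mg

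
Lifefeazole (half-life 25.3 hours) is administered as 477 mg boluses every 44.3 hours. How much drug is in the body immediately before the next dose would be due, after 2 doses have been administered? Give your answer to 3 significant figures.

184 mg

The 2 doses were given 88.6, 44.3 hours ago.
Total = 477·(1/2)^(88.6/25.3) + 477·(1/2)^(44.3/25.3)
      = 42.104 + 141.72 ≈ 183.82 mg.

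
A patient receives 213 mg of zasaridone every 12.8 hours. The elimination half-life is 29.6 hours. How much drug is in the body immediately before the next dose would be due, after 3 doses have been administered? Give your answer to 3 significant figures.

The 3 doses were given 38.4, 25.6, 12.8 hours ago.
Total = 213·(1/2)^(38.4/29.6) + 213·(1/2)^(25.6/29.6) + 213·(1/2)^(12.8/29.6)
      = 86.667 + 116.96 + 157.84 ≈ 361.46 mg.

361 mg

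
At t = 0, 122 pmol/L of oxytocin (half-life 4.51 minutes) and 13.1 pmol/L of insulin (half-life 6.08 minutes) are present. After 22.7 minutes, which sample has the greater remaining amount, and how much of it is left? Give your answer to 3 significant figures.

oxytocin: 122 × (1/2)^5.0333 ≈ 3.7256 pmol/L.
insulin: 13.1 × (1/2)^3.7336 ≈ 0.98483 pmol/L.
Oxytocin has more remaining, at ≈ 3.7256 pmol/L.

oxytocin, 3.73 pmol/L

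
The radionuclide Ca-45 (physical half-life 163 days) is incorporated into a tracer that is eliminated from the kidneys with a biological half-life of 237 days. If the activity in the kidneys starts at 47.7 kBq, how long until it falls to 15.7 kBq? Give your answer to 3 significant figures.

155 days

1/t_eff = 1/t_phys + 1/t_biol = 1/163 + 1/237 = 0.010354 per day.
t_eff = 163 × 237 / (163 + 237) ≈ 96.578 days.
n = log₂(47.7/15.7) ≈ 1.6032; t = 1.6032 × 96.578 ≈ 154.84 days.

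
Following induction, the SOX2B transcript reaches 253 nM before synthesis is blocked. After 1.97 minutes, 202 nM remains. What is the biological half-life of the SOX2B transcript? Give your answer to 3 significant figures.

A/A₀ = 202/253 ≈ 0.79842.
n = log₂(1.2525) ≈ 0.32478 half-lives elapsed in 1.97 minutes.
t½ = 1.97/0.32478 ≈ 6.0656 minutes.

6.07 minutes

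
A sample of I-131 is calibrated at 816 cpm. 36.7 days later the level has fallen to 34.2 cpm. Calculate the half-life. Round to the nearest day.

A/A₀ = 34.2/816 ≈ 0.041912.
n = log₂(23.86) ≈ 4.5765 half-lives elapsed in 36.7 days.
t½ = 36.7/4.5765 ≈ 8.0192 days.

8 days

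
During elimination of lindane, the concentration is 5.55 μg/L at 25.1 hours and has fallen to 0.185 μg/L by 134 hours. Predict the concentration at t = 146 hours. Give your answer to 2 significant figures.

0.13 μg/L

Over Δt = 134 − 25.1 = 108.9 hours, the level fell by a factor of 5.55/0.185 ≈ 30.
n = log₂(30) ≈ 4.9069 half-lives, so t½ = 108.9/4.9069 ≈ 22.193 hours.
From t = 134 to t = 146: 0.185 × (1/2)^((146−134)/22.193) ≈ 0.12718 μg/L.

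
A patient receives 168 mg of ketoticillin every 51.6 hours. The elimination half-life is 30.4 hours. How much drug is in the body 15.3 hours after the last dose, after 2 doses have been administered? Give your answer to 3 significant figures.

155 mg

The 2 doses were given 66.9, 15.3 hours ago.
Total = 168·(1/2)^(66.9/30.4) + 168·(1/2)^(15.3/30.4)
      = 36.546 + 118.52 ≈ 155.07 mg.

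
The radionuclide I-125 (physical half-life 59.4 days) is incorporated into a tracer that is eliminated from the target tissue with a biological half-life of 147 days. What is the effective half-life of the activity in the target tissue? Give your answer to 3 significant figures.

42.3 days

1/t_eff = 1/t_phys + 1/t_biol = 1/59.4 + 1/147 = 0.023638 per day.
t_eff = 59.4 × 147 / (59.4 + 147) ≈ 42.305 days.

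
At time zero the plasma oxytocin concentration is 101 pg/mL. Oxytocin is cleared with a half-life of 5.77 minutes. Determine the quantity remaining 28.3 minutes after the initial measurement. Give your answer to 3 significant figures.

Number of half-lives: n = 28.3/5.77 ≈ 4.9047.
Remaining = 101 × (1/2)^4.9047 = 101 × 0.033384 ≈ 3.3718 pg/mL.

3.37 pg/mL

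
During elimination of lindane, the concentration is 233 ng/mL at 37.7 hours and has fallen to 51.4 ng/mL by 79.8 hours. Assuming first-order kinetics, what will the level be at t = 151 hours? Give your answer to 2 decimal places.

Over Δt = 79.8 − 37.7 = 42.1 hours, the level fell by a factor of 233/51.4 ≈ 4.5331.
n = log₂(4.5331) ≈ 2.1805 half-lives, so t½ = 42.1/2.1805 ≈ 19.308 hours.
From t = 79.8 to t = 151: 51.4 × (1/2)^((151−79.8)/19.308) ≈ 3.989 ng/mL.

3.99 ng/mL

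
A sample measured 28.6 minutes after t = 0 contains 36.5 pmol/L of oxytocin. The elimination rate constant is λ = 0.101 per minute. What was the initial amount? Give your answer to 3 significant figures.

t½ = ln 2 / λ = 0.69315 / 0.101 ≈ 6.8628 minutes.
Number of half-lives elapsed: n = 28.6/6.8628 ≈ 4.1674.
A₀ = A × 2^n = 36.5 × 2^4.1674 = 36.5 × 17.968 ≈ 655.84 pmol/L.

656 pmol/L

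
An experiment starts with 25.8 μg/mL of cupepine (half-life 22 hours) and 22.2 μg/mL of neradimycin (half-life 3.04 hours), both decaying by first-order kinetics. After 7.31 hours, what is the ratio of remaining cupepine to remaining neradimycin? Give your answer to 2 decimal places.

cupepine: 25.8 × (1/2)^(7.31/22) = 25.8 × (1/2)^0.33227 ≈ 20.493 μg/mL.
neradimycin: 22.2 × (1/2)^(7.31/3.04) = 22.2 × (1/2)^2.4046 ≈ 4.1927 μg/mL.
Ratio ≈ 20.493 / 4.1927 ≈ 4.8877.

4.89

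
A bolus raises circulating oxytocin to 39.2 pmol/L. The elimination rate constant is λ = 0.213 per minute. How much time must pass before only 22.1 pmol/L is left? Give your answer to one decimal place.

2.7 minutes

t½ = ln 2 / λ = 0.69315 / 0.213 ≈ 3.2542 minutes.
Fraction remaining = 22.1/39.2 ≈ 0.56378.
n = log₂(39.2/22.1) = ln(1.7738)/ln 2 ≈ 0.82681 half-lives.
t = n × t½ = 0.82681 × 3.2542 ≈ 2.6906 minutes.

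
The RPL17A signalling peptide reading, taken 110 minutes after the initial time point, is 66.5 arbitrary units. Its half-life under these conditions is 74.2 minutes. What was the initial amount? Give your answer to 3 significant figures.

Number of half-lives elapsed: n = 110/74.2 ≈ 1.4825.
A₀ = A × 2^n = 66.5 × 2^1.4825 = 66.5 × 2.7943 ≈ 185.82 arbitrary units.

186 arbitrary units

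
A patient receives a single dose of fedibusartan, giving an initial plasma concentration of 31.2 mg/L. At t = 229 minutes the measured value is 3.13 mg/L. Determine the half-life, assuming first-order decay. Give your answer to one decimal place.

69.0 minutes

A/A₀ = 3.13/31.2 ≈ 0.10032.
n = log₂(9.9681) ≈ 3.3173 half-lives elapsed in 229 minutes.
t½ = 229/3.3173 ≈ 69.032 minutes.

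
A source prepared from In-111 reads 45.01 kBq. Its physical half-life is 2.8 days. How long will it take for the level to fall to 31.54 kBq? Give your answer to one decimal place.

1.4 days

Fraction remaining = 31.54/45.01 ≈ 0.70073.
n = log₂(45.01/31.54) = ln(1.4271)/ln 2 ≈ 0.51306 half-lives.
t = n × t½ = 0.51306 × 2.8 ≈ 1.4366 days.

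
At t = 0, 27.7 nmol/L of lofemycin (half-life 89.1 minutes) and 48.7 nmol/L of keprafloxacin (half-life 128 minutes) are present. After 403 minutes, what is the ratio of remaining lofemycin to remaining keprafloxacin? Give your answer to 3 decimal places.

lofemycin: 27.7 × (1/2)^(403/89.1) = 27.7 × (1/2)^4.523 ≈ 1.2048 nmol/L.
keprafloxacin: 48.7 × (1/2)^(403/128) = 48.7 × (1/2)^3.1484 ≈ 5.4923 nmol/L.
Ratio ≈ 1.2048 / 5.4923 ≈ 0.21936.

0.219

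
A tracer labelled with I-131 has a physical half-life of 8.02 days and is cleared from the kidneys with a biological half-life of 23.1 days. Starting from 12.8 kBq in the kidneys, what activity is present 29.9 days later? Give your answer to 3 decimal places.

1/t_eff = 1/t_phys + 1/t_biol = 1/8.02 + 1/23.1 = 0.16798 per day.
t_eff = 8.02 × 23.1 / (8.02 + 23.1) ≈ 5.9531 days.
Remaining = 12.8 × (1/2)^(29.9/5.9531) = 12.8 × (1/2)^5.0226 ≈ 0.3938 kBq.

0.394 kBq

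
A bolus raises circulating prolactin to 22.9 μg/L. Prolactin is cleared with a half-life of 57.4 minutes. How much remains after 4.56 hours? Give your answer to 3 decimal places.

Convert the elapsed time: 4.56 hours = 273.6 minutes.
Number of half-lives: n = 273.6/57.4 ≈ 4.7666.
Remaining = 22.9 × (1/2)^4.7666 = 22.9 × 0.036739 ≈ 0.84132 μg/L.

0.841 μg/L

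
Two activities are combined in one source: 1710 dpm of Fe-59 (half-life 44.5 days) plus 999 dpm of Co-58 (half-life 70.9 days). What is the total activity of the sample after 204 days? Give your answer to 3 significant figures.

Fe-59: 1710 × (1/2)^(204/44.5) = 1710 × (1/2)^4.5843 ≈ 71.284 dpm.
Co-58: 999 × (1/2)^(204/70.9) = 999 × (1/2)^2.8773 ≈ 135.96 dpm.
Total = 71.284 + 135.96 ≈ 207.25 dpm.

207 dpm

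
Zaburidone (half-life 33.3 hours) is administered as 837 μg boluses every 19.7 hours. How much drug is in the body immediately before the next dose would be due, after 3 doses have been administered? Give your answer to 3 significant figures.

The 3 doses were given 59.1, 39.4, 19.7 hours ago.
Total = 837·(1/2)^(59.1/33.3) + 837·(1/2)^(39.4/33.3) + 837·(1/2)^(19.7/33.3)
      = 244.6 + 368.6 + 555.44 ≈ 1168.6 μg.

1170 μg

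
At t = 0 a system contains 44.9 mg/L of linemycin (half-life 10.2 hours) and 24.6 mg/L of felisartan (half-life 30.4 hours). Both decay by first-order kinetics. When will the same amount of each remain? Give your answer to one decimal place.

Set 44.9·(1/2)^(t/10.2) = 24.6·(1/2)^(t/30.4).
Taking log₂: log₂(44.9/24.6) = t·(1/10.2 − 1/30.4).
log₂(1.8252) = 0.86806; 1/10.2 − 1/30.4 = 0.065144.
t = 0.86806 / 0.065144 ≈ 13.325 hours.

13.3 hours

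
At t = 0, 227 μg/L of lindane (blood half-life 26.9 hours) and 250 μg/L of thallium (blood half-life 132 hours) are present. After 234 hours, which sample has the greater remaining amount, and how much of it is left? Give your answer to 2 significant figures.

lindane: 227 × (1/2)^8.6989 ≈ 0.54626 μg/L.
thallium: 250 × (1/2)^1.7727 ≈ 73.164 μg/L.
Thallium has more remaining, at ≈ 73.164 μg/L.

thallium, 73 μg/L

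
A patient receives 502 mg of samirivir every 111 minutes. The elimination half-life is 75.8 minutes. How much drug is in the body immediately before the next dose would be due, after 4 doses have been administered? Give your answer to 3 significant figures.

280 mg

The 4 doses were given 444, 333, 222, 111 minutes ago.
Total = 502·(1/2)^(444/75.8) + 502·(1/2)^(333/75.8) + 502·(1/2)^(222/75.8) + 502·(1/2)^(111/75.8)
      = 8.6579 + 23.891 + 65.926 + 181.92 ≈ 280.4 mg.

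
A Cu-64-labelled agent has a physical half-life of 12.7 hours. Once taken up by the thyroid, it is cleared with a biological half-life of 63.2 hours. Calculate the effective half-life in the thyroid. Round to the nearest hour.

1/t_eff = 1/t_phys + 1/t_biol = 1/12.7 + 1/63.2 = 0.094563 per hour.
t_eff = 12.7 × 63.2 / (12.7 + 63.2) ≈ 10.575 hours.

11 hours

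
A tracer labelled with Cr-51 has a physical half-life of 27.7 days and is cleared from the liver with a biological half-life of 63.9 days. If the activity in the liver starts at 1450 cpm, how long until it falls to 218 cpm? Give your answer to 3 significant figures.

1/t_eff = 1/t_phys + 1/t_biol = 1/27.7 + 1/63.9 = 0.051751 per day.
t_eff = 27.7 × 63.9 / (27.7 + 63.9) ≈ 19.323 days.
n = log₂(1450/218) ≈ 2.7337; t = 2.7337 × 19.323 ≈ 52.824 days.

52.8 days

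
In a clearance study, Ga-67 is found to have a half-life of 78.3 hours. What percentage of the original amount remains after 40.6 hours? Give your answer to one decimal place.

69.8%

n = 40.6/78.3 ≈ 0.51852 half-lives.
Fraction remaining = (1/2)^0.51852 ≈ 0.69809, i.e. 69.809%.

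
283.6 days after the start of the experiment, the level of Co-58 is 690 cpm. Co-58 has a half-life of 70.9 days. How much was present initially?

11040 cpm

Number of half-lives elapsed: n = 283.6/70.9 ≈ 4.
A₀ = A × 2^n = 690 × 2^4 = 690 × 16 ≈ 11040 cpm.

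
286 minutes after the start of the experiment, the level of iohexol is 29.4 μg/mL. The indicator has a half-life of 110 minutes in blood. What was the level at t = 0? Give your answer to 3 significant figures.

Number of half-lives elapsed: n = 286/110 ≈ 2.6.
A₀ = A × 2^n = 29.4 × 2^2.6 = 29.4 × 6.0629 ≈ 178.25 μg/mL.

178 μg/mL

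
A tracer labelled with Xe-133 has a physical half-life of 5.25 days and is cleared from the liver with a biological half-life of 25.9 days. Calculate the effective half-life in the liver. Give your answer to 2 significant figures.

4.4 days

1/t_eff = 1/t_phys + 1/t_biol = 1/5.25 + 1/25.9 = 0.22909 per day.
t_eff = 5.25 × 25.9 / (5.25 + 25.9) ≈ 4.3652 days.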